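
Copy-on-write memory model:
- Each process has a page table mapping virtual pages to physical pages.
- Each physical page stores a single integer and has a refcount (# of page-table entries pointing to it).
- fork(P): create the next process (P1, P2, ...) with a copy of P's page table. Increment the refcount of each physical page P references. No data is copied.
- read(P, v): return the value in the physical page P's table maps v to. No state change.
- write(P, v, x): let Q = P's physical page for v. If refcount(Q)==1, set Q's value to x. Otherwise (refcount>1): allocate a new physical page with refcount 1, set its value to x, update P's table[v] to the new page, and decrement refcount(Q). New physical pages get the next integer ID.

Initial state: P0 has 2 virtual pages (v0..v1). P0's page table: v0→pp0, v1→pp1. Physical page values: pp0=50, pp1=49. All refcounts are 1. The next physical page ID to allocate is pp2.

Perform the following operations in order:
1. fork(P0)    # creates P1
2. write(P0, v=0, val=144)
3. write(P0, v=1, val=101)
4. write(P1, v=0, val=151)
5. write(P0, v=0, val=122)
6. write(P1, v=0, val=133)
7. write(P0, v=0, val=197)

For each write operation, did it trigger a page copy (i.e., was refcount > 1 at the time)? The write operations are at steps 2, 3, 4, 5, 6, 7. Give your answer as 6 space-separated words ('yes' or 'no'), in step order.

Op 1: fork(P0) -> P1. 2 ppages; refcounts: pp0:2 pp1:2
Op 2: write(P0, v0, 144). refcount(pp0)=2>1 -> COPY to pp2. 3 ppages; refcounts: pp0:1 pp1:2 pp2:1
Op 3: write(P0, v1, 101). refcount(pp1)=2>1 -> COPY to pp3. 4 ppages; refcounts: pp0:1 pp1:1 pp2:1 pp3:1
Op 4: write(P1, v0, 151). refcount(pp0)=1 -> write in place. 4 ppages; refcounts: pp0:1 pp1:1 pp2:1 pp3:1
Op 5: write(P0, v0, 122). refcount(pp2)=1 -> write in place. 4 ppages; refcounts: pp0:1 pp1:1 pp2:1 pp3:1
Op 6: write(P1, v0, 133). refcount(pp0)=1 -> write in place. 4 ppages; refcounts: pp0:1 pp1:1 pp2:1 pp3:1
Op 7: write(P0, v0, 197). refcount(pp2)=1 -> write in place. 4 ppages; refcounts: pp0:1 pp1:1 pp2:1 pp3:1

yes yes no no no no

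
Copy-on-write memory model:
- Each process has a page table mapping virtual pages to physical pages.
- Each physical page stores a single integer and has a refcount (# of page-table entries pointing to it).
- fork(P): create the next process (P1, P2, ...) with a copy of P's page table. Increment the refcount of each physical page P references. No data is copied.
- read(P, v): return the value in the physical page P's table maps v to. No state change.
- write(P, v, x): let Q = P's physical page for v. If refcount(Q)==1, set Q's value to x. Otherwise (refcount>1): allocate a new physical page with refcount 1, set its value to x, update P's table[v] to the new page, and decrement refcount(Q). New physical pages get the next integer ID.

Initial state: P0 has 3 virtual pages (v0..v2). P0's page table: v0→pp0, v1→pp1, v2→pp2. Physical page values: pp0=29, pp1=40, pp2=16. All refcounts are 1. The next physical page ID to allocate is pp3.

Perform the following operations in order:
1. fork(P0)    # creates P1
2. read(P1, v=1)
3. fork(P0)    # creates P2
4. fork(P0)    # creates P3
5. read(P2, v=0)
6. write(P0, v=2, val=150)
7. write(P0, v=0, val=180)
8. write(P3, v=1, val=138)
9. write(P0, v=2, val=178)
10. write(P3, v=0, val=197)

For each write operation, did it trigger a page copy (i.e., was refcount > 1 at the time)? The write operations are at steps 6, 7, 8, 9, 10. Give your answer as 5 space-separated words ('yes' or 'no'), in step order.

Op 1: fork(P0) -> P1. 3 ppages; refcounts: pp0:2 pp1:2 pp2:2
Op 2: read(P1, v1) -> 40. No state change.
Op 3: fork(P0) -> P2. 3 ppages; refcounts: pp0:3 pp1:3 pp2:3
Op 4: fork(P0) -> P3. 3 ppages; refcounts: pp0:4 pp1:4 pp2:4
Op 5: read(P2, v0) -> 29. No state change.
Op 6: write(P0, v2, 150). refcount(pp2)=4>1 -> COPY to pp3. 4 ppages; refcounts: pp0:4 pp1:4 pp2:3 pp3:1
Op 7: write(P0, v0, 180). refcount(pp0)=4>1 -> COPY to pp4. 5 ppages; refcounts: pp0:3 pp1:4 pp2:3 pp3:1 pp4:1
Op 8: write(P3, v1, 138). refcount(pp1)=4>1 -> COPY to pp5. 6 ppages; refcounts: pp0:3 pp1:3 pp2:3 pp3:1 pp4:1 pp5:1
Op 9: write(P0, v2, 178). refcount(pp3)=1 -> write in place. 6 ppages; refcounts: pp0:3 pp1:3 pp2:3 pp3:1 pp4:1 pp5:1
Op 10: write(P3, v0, 197). refcount(pp0)=3>1 -> COPY to pp6. 7 ppages; refcounts: pp0:2 pp1:3 pp2:3 pp3:1 pp4:1 pp5:1 pp6:1

yes yes yes no yes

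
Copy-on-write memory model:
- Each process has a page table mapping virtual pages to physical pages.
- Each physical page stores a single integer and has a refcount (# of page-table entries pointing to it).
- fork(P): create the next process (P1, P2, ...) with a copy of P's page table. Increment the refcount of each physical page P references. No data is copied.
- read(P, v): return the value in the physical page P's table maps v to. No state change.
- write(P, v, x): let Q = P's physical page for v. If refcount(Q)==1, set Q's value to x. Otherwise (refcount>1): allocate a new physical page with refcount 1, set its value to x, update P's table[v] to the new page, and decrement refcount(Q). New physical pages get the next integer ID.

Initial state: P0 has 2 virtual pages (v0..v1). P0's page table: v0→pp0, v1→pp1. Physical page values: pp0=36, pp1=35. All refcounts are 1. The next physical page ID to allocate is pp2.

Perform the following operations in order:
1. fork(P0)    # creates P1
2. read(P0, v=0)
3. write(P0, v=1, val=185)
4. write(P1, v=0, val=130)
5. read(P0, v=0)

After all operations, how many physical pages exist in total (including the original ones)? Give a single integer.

Op 1: fork(P0) -> P1. 2 ppages; refcounts: pp0:2 pp1:2
Op 2: read(P0, v0) -> 36. No state change.
Op 3: write(P0, v1, 185). refcount(pp1)=2>1 -> COPY to pp2. 3 ppages; refcounts: pp0:2 pp1:1 pp2:1
Op 4: write(P1, v0, 130). refcount(pp0)=2>1 -> COPY to pp3. 4 ppages; refcounts: pp0:1 pp1:1 pp2:1 pp3:1
Op 5: read(P0, v0) -> 36. No state change.

Answer: 4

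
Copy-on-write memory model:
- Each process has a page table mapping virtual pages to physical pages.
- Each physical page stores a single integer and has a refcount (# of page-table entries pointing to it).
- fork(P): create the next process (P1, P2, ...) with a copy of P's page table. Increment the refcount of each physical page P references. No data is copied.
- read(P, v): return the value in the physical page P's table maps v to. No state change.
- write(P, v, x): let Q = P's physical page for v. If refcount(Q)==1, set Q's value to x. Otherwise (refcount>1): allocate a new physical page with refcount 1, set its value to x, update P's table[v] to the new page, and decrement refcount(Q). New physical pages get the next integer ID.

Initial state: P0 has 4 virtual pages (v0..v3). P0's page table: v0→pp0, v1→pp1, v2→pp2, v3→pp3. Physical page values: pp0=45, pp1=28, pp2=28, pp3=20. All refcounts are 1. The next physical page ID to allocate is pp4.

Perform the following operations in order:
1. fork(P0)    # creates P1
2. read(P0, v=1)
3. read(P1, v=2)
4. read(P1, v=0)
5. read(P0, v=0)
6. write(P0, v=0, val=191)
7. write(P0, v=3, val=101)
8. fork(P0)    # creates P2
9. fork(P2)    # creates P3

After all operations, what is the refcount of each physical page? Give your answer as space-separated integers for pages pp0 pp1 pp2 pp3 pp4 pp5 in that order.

Answer: 1 4 4 1 3 3

Derivation:
Op 1: fork(P0) -> P1. 4 ppages; refcounts: pp0:2 pp1:2 pp2:2 pp3:2
Op 2: read(P0, v1) -> 28. No state change.
Op 3: read(P1, v2) -> 28. No state change.
Op 4: read(P1, v0) -> 45. No state change.
Op 5: read(P0, v0) -> 45. No state change.
Op 6: write(P0, v0, 191). refcount(pp0)=2>1 -> COPY to pp4. 5 ppages; refcounts: pp0:1 pp1:2 pp2:2 pp3:2 pp4:1
Op 7: write(P0, v3, 101). refcount(pp3)=2>1 -> COPY to pp5. 6 ppages; refcounts: pp0:1 pp1:2 pp2:2 pp3:1 pp4:1 pp5:1
Op 8: fork(P0) -> P2. 6 ppages; refcounts: pp0:1 pp1:3 pp2:3 pp3:1 pp4:2 pp5:2
Op 9: fork(P2) -> P3. 6 ppages; refcounts: pp0:1 pp1:4 pp2:4 pp3:1 pp4:3 pp5:3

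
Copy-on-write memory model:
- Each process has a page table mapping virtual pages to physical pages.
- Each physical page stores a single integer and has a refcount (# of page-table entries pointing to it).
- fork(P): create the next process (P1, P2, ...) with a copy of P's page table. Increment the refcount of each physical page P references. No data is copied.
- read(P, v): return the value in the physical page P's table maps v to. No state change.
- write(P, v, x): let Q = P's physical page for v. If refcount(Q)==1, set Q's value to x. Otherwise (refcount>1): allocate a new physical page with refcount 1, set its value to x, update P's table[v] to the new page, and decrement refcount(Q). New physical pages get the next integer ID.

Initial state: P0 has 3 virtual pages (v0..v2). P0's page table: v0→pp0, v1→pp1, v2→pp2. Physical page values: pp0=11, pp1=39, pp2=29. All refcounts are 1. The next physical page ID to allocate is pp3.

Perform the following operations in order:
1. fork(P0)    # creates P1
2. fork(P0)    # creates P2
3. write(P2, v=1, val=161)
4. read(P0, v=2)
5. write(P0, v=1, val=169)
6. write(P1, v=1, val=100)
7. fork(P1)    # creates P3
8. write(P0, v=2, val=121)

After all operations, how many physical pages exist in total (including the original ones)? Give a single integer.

Answer: 6

Derivation:
Op 1: fork(P0) -> P1. 3 ppages; refcounts: pp0:2 pp1:2 pp2:2
Op 2: fork(P0) -> P2. 3 ppages; refcounts: pp0:3 pp1:3 pp2:3
Op 3: write(P2, v1, 161). refcount(pp1)=3>1 -> COPY to pp3. 4 ppages; refcounts: pp0:3 pp1:2 pp2:3 pp3:1
Op 4: read(P0, v2) -> 29. No state change.
Op 5: write(P0, v1, 169). refcount(pp1)=2>1 -> COPY to pp4. 5 ppages; refcounts: pp0:3 pp1:1 pp2:3 pp3:1 pp4:1
Op 6: write(P1, v1, 100). refcount(pp1)=1 -> write in place. 5 ppages; refcounts: pp0:3 pp1:1 pp2:3 pp3:1 pp4:1
Op 7: fork(P1) -> P3. 5 ppages; refcounts: pp0:4 pp1:2 pp2:4 pp3:1 pp4:1
Op 8: write(P0, v2, 121). refcount(pp2)=4>1 -> COPY to pp5. 6 ppages; refcounts: pp0:4 pp1:2 pp2:3 pp3:1 pp4:1 pp5:1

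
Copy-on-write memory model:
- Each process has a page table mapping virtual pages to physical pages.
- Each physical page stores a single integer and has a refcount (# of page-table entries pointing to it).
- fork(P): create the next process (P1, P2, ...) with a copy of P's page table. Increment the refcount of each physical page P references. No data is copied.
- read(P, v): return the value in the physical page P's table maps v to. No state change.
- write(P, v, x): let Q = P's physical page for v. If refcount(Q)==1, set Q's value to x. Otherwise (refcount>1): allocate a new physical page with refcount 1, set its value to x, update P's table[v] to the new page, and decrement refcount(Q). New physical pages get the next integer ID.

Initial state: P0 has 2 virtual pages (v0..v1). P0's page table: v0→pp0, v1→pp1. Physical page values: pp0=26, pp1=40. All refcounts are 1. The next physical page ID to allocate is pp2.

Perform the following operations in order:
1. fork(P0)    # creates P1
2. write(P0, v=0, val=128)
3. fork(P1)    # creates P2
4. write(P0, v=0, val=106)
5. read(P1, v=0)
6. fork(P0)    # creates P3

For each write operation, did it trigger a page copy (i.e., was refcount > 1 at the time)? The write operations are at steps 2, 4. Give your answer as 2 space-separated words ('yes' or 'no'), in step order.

Op 1: fork(P0) -> P1. 2 ppages; refcounts: pp0:2 pp1:2
Op 2: write(P0, v0, 128). refcount(pp0)=2>1 -> COPY to pp2. 3 ppages; refcounts: pp0:1 pp1:2 pp2:1
Op 3: fork(P1) -> P2. 3 ppages; refcounts: pp0:2 pp1:3 pp2:1
Op 4: write(P0, v0, 106). refcount(pp2)=1 -> write in place. 3 ppages; refcounts: pp0:2 pp1:3 pp2:1
Op 5: read(P1, v0) -> 26. No state change.
Op 6: fork(P0) -> P3. 3 ppages; refcounts: pp0:2 pp1:4 pp2:2

yes no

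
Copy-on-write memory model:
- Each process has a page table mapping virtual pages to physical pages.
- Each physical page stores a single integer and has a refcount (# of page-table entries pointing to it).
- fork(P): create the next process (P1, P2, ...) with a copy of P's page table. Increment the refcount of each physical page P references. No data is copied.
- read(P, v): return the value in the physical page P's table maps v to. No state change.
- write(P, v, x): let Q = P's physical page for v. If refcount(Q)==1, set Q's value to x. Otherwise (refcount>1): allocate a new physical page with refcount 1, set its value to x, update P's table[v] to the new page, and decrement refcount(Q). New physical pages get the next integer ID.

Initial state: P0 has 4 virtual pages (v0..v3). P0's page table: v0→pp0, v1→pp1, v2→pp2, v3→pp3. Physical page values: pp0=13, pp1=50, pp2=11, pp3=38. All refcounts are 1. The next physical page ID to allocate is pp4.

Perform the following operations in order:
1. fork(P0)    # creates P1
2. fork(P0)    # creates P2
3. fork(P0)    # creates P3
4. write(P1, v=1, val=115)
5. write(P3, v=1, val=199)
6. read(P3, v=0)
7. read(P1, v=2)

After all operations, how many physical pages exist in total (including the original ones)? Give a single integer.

Answer: 6

Derivation:
Op 1: fork(P0) -> P1. 4 ppages; refcounts: pp0:2 pp1:2 pp2:2 pp3:2
Op 2: fork(P0) -> P2. 4 ppages; refcounts: pp0:3 pp1:3 pp2:3 pp3:3
Op 3: fork(P0) -> P3. 4 ppages; refcounts: pp0:4 pp1:4 pp2:4 pp3:4
Op 4: write(P1, v1, 115). refcount(pp1)=4>1 -> COPY to pp4. 5 ppages; refcounts: pp0:4 pp1:3 pp2:4 pp3:4 pp4:1
Op 5: write(P3, v1, 199). refcount(pp1)=3>1 -> COPY to pp5. 6 ppages; refcounts: pp0:4 pp1:2 pp2:4 pp3:4 pp4:1 pp5:1
Op 6: read(P3, v0) -> 13. No state change.
Op 7: read(P1, v2) -> 11. No state change.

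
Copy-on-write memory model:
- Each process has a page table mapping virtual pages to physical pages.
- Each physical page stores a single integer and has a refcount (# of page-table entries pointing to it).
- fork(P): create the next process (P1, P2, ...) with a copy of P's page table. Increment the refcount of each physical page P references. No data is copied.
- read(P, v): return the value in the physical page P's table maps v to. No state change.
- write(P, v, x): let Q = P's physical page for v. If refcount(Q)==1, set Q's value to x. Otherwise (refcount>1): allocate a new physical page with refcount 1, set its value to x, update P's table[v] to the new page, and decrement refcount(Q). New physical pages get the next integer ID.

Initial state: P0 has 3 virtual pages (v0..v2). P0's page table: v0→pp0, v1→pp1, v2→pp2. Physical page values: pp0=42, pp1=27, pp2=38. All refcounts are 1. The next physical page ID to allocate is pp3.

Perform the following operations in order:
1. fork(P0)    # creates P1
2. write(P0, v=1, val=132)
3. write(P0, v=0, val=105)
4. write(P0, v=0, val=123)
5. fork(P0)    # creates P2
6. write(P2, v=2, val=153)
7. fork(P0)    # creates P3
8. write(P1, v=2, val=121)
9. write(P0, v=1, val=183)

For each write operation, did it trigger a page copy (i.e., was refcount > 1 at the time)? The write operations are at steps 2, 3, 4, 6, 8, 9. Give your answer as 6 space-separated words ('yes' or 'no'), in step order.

Op 1: fork(P0) -> P1. 3 ppages; refcounts: pp0:2 pp1:2 pp2:2
Op 2: write(P0, v1, 132). refcount(pp1)=2>1 -> COPY to pp3. 4 ppages; refcounts: pp0:2 pp1:1 pp2:2 pp3:1
Op 3: write(P0, v0, 105). refcount(pp0)=2>1 -> COPY to pp4. 5 ppages; refcounts: pp0:1 pp1:1 pp2:2 pp3:1 pp4:1
Op 4: write(P0, v0, 123). refcount(pp4)=1 -> write in place. 5 ppages; refcounts: pp0:1 pp1:1 pp2:2 pp3:1 pp4:1
Op 5: fork(P0) -> P2. 5 ppages; refcounts: pp0:1 pp1:1 pp2:3 pp3:2 pp4:2
Op 6: write(P2, v2, 153). refcount(pp2)=3>1 -> COPY to pp5. 6 ppages; refcounts: pp0:1 pp1:1 pp2:2 pp3:2 pp4:2 pp5:1
Op 7: fork(P0) -> P3. 6 ppages; refcounts: pp0:1 pp1:1 pp2:3 pp3:3 pp4:3 pp5:1
Op 8: write(P1, v2, 121). refcount(pp2)=3>1 -> COPY to pp6. 7 ppages; refcounts: pp0:1 pp1:1 pp2:2 pp3:3 pp4:3 pp5:1 pp6:1
Op 9: write(P0, v1, 183). refcount(pp3)=3>1 -> COPY to pp7. 8 ppages; refcounts: pp0:1 pp1:1 pp2:2 pp3:2 pp4:3 pp5:1 pp6:1 pp7:1

yes yes no yes yes yes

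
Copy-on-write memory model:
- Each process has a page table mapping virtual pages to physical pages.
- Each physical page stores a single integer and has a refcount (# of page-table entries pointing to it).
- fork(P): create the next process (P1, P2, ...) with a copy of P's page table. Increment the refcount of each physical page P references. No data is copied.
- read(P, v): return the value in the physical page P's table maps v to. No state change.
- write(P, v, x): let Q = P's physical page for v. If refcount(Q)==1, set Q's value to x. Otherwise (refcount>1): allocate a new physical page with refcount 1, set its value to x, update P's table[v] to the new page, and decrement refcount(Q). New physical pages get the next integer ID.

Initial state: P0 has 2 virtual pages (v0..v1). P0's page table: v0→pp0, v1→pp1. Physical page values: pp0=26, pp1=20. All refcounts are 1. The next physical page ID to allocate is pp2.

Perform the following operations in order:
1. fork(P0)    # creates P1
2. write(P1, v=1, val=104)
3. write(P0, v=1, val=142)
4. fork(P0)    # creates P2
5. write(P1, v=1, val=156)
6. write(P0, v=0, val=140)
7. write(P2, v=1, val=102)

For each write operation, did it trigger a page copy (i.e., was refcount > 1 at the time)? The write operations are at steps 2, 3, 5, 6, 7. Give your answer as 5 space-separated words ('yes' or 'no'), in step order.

Op 1: fork(P0) -> P1. 2 ppages; refcounts: pp0:2 pp1:2
Op 2: write(P1, v1, 104). refcount(pp1)=2>1 -> COPY to pp2. 3 ppages; refcounts: pp0:2 pp1:1 pp2:1
Op 3: write(P0, v1, 142). refcount(pp1)=1 -> write in place. 3 ppages; refcounts: pp0:2 pp1:1 pp2:1
Op 4: fork(P0) -> P2. 3 ppages; refcounts: pp0:3 pp1:2 pp2:1
Op 5: write(P1, v1, 156). refcount(pp2)=1 -> write in place. 3 ppages; refcounts: pp0:3 pp1:2 pp2:1
Op 6: write(P0, v0, 140). refcount(pp0)=3>1 -> COPY to pp3. 4 ppages; refcounts: pp0:2 pp1:2 pp2:1 pp3:1
Op 7: write(P2, v1, 102). refcount(pp1)=2>1 -> COPY to pp4. 5 ppages; refcounts: pp0:2 pp1:1 pp2:1 pp3:1 pp4:1

yes no no yes yes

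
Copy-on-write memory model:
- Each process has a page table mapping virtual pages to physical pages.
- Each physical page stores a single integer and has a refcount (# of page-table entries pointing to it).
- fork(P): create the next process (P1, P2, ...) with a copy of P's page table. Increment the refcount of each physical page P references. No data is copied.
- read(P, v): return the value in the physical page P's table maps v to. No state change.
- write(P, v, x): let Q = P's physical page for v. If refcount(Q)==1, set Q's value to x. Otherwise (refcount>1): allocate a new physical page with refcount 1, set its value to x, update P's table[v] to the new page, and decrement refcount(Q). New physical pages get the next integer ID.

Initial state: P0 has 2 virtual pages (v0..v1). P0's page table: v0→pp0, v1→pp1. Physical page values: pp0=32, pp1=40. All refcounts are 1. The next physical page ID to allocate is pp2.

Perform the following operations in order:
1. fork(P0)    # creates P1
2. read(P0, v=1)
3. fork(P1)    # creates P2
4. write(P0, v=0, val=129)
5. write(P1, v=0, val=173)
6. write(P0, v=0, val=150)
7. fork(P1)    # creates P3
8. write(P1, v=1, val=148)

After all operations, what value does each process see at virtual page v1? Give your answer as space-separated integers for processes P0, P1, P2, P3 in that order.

Op 1: fork(P0) -> P1. 2 ppages; refcounts: pp0:2 pp1:2
Op 2: read(P0, v1) -> 40. No state change.
Op 3: fork(P1) -> P2. 2 ppages; refcounts: pp0:3 pp1:3
Op 4: write(P0, v0, 129). refcount(pp0)=3>1 -> COPY to pp2. 3 ppages; refcounts: pp0:2 pp1:3 pp2:1
Op 5: write(P1, v0, 173). refcount(pp0)=2>1 -> COPY to pp3. 4 ppages; refcounts: pp0:1 pp1:3 pp2:1 pp3:1
Op 6: write(P0, v0, 150). refcount(pp2)=1 -> write in place. 4 ppages; refcounts: pp0:1 pp1:3 pp2:1 pp3:1
Op 7: fork(P1) -> P3. 4 ppages; refcounts: pp0:1 pp1:4 pp2:1 pp3:2
Op 8: write(P1, v1, 148). refcount(pp1)=4>1 -> COPY to pp4. 5 ppages; refcounts: pp0:1 pp1:3 pp2:1 pp3:2 pp4:1
P0: v1 -> pp1 = 40
P1: v1 -> pp4 = 148
P2: v1 -> pp1 = 40
P3: v1 -> pp1 = 40

Answer: 40 148 40 40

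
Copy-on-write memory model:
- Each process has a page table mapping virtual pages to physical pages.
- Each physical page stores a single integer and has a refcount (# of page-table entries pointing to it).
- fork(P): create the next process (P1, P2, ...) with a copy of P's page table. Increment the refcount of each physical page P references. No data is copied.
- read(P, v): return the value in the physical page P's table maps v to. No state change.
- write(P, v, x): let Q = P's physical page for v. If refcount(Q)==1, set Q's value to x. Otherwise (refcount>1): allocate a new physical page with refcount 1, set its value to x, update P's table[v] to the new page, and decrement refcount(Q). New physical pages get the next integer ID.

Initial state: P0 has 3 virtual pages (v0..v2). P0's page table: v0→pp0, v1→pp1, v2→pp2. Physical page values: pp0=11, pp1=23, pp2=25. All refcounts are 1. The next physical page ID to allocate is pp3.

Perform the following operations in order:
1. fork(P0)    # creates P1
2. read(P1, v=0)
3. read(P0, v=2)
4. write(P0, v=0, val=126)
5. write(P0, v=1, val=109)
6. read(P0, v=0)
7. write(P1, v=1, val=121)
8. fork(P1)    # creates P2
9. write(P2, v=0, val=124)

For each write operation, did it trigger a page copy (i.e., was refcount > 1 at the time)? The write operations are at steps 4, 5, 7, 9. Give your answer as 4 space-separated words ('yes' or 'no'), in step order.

Op 1: fork(P0) -> P1. 3 ppages; refcounts: pp0:2 pp1:2 pp2:2
Op 2: read(P1, v0) -> 11. No state change.
Op 3: read(P0, v2) -> 25. No state change.
Op 4: write(P0, v0, 126). refcount(pp0)=2>1 -> COPY to pp3. 4 ppages; refcounts: pp0:1 pp1:2 pp2:2 pp3:1
Op 5: write(P0, v1, 109). refcount(pp1)=2>1 -> COPY to pp4. 5 ppages; refcounts: pp0:1 pp1:1 pp2:2 pp3:1 pp4:1
Op 6: read(P0, v0) -> 126. No state change.
Op 7: write(P1, v1, 121). refcount(pp1)=1 -> write in place. 5 ppages; refcounts: pp0:1 pp1:1 pp2:2 pp3:1 pp4:1
Op 8: fork(P1) -> P2. 5 ppages; refcounts: pp0:2 pp1:2 pp2:3 pp3:1 pp4:1
Op 9: write(P2, v0, 124). refcount(pp0)=2>1 -> COPY to pp5. 6 ppages; refcounts: pp0:1 pp1:2 pp2:3 pp3:1 pp4:1 pp5:1

yes yes no yes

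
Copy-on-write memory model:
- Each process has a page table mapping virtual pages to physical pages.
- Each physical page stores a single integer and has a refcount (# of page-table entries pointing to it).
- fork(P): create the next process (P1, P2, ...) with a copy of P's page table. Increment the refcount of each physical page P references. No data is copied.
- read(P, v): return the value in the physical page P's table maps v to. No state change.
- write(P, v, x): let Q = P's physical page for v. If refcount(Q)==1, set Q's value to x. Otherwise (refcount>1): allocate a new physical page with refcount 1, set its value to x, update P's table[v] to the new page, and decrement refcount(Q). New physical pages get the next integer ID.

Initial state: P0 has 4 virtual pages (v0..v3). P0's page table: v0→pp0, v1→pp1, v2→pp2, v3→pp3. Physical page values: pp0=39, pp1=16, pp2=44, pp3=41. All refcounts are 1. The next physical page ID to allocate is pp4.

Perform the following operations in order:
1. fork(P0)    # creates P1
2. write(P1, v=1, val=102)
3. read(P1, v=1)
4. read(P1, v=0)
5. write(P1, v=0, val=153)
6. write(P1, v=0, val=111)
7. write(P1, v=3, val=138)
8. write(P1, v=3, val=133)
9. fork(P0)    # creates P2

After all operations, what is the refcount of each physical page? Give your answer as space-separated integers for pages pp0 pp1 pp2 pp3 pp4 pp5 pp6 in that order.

Answer: 2 2 3 2 1 1 1

Derivation:
Op 1: fork(P0) -> P1. 4 ppages; refcounts: pp0:2 pp1:2 pp2:2 pp3:2
Op 2: write(P1, v1, 102). refcount(pp1)=2>1 -> COPY to pp4. 5 ppages; refcounts: pp0:2 pp1:1 pp2:2 pp3:2 pp4:1
Op 3: read(P1, v1) -> 102. No state change.
Op 4: read(P1, v0) -> 39. No state change.
Op 5: write(P1, v0, 153). refcount(pp0)=2>1 -> COPY to pp5. 6 ppages; refcounts: pp0:1 pp1:1 pp2:2 pp3:2 pp4:1 pp5:1
Op 6: write(P1, v0, 111). refcount(pp5)=1 -> write in place. 6 ppages; refcounts: pp0:1 pp1:1 pp2:2 pp3:2 pp4:1 pp5:1
Op 7: write(P1, v3, 138). refcount(pp3)=2>1 -> COPY to pp6. 7 ppages; refcounts: pp0:1 pp1:1 pp2:2 pp3:1 pp4:1 pp5:1 pp6:1
Op 8: write(P1, v3, 133). refcount(pp6)=1 -> write in place. 7 ppages; refcounts: pp0:1 pp1:1 pp2:2 pp3:1 pp4:1 pp5:1 pp6:1
Op 9: fork(P0) -> P2. 7 ppages; refcounts: pp0:2 pp1:2 pp2:3 pp3:2 pp4:1 pp5:1 pp6:1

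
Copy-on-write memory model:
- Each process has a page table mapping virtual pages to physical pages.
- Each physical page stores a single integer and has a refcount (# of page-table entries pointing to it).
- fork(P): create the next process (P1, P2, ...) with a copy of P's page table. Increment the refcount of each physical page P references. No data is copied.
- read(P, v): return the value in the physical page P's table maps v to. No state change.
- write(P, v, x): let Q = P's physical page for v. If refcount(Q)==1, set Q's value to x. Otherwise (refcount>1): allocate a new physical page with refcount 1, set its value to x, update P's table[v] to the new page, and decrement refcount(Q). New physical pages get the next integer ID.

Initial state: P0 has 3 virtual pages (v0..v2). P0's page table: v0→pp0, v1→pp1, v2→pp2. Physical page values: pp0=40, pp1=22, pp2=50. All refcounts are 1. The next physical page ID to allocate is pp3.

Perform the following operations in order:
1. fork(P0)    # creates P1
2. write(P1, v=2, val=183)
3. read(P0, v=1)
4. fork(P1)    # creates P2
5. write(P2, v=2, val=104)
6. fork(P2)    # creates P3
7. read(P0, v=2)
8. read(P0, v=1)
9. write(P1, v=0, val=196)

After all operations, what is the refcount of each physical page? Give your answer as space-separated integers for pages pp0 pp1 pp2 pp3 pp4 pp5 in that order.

Op 1: fork(P0) -> P1. 3 ppages; refcounts: pp0:2 pp1:2 pp2:2
Op 2: write(P1, v2, 183). refcount(pp2)=2>1 -> COPY to pp3. 4 ppages; refcounts: pp0:2 pp1:2 pp2:1 pp3:1
Op 3: read(P0, v1) -> 22. No state change.
Op 4: fork(P1) -> P2. 4 ppages; refcounts: pp0:3 pp1:3 pp2:1 pp3:2
Op 5: write(P2, v2, 104). refcount(pp3)=2>1 -> COPY to pp4. 5 ppages; refcounts: pp0:3 pp1:3 pp2:1 pp3:1 pp4:1
Op 6: fork(P2) -> P3. 5 ppages; refcounts: pp0:4 pp1:4 pp2:1 pp3:1 pp4:2
Op 7: read(P0, v2) -> 50. No state change.
Op 8: read(P0, v1) -> 22. No state change.
Op 9: write(P1, v0, 196). refcount(pp0)=4>1 -> COPY to pp5. 6 ppages; refcounts: pp0:3 pp1:4 pp2:1 pp3:1 pp4:2 pp5:1

Answer: 3 4 1 1 2 1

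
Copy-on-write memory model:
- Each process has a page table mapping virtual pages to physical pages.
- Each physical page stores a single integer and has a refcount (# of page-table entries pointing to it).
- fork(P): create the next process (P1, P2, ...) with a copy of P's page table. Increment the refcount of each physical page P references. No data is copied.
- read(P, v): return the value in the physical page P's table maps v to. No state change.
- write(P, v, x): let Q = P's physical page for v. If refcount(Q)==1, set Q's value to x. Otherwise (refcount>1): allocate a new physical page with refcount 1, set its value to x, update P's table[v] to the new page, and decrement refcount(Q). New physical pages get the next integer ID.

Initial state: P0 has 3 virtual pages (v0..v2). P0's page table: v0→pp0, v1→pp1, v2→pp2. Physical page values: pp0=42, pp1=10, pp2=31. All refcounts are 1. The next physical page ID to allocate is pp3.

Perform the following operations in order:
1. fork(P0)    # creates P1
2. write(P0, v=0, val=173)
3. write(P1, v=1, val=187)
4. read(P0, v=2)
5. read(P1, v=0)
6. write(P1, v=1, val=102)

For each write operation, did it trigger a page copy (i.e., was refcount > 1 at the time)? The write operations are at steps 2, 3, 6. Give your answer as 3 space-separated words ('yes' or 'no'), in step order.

Op 1: fork(P0) -> P1. 3 ppages; refcounts: pp0:2 pp1:2 pp2:2
Op 2: write(P0, v0, 173). refcount(pp0)=2>1 -> COPY to pp3. 4 ppages; refcounts: pp0:1 pp1:2 pp2:2 pp3:1
Op 3: write(P1, v1, 187). refcount(pp1)=2>1 -> COPY to pp4. 5 ppages; refcounts: pp0:1 pp1:1 pp2:2 pp3:1 pp4:1
Op 4: read(P0, v2) -> 31. No state change.
Op 5: read(P1, v0) -> 42. No state change.
Op 6: write(P1, v1, 102). refcount(pp4)=1 -> write in place. 5 ppages; refcounts: pp0:1 pp1:1 pp2:2 pp3:1 pp4:1

yes yes no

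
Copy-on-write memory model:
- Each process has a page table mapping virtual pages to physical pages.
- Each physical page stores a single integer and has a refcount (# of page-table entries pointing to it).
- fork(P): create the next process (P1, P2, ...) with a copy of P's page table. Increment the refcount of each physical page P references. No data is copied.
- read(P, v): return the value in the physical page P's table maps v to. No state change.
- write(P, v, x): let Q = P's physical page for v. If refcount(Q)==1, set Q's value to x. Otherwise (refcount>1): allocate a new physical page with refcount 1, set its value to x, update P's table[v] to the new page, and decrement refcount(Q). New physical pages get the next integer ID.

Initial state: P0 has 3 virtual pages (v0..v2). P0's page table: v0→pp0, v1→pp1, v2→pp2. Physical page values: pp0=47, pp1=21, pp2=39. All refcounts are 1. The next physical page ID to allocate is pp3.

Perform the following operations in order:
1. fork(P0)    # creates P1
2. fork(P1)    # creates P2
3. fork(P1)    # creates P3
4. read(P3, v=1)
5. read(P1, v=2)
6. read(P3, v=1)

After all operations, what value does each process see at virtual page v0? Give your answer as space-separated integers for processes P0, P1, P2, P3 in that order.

Op 1: fork(P0) -> P1. 3 ppages; refcounts: pp0:2 pp1:2 pp2:2
Op 2: fork(P1) -> P2. 3 ppages; refcounts: pp0:3 pp1:3 pp2:3
Op 3: fork(P1) -> P3. 3 ppages; refcounts: pp0:4 pp1:4 pp2:4
Op 4: read(P3, v1) -> 21. No state change.
Op 5: read(P1, v2) -> 39. No state change.
Op 6: read(P3, v1) -> 21. No state change.
P0: v0 -> pp0 = 47
P1: v0 -> pp0 = 47
P2: v0 -> pp0 = 47
P3: v0 -> pp0 = 47

Answer: 47 47 47 47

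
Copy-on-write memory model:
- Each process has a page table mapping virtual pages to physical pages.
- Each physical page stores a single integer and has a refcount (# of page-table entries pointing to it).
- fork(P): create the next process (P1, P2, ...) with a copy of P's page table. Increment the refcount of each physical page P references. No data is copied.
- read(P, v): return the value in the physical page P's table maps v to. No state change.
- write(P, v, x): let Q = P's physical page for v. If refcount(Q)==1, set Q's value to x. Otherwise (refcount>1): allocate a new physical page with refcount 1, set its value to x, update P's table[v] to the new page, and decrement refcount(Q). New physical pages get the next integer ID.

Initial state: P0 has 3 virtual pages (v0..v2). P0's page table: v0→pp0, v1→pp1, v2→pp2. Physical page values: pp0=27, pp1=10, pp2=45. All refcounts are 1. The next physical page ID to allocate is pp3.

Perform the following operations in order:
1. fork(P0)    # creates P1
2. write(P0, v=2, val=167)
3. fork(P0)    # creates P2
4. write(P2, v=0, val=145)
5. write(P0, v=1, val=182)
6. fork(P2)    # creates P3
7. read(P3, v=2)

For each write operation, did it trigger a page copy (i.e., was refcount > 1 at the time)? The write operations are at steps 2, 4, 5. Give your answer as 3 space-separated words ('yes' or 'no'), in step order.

Op 1: fork(P0) -> P1. 3 ppages; refcounts: pp0:2 pp1:2 pp2:2
Op 2: write(P0, v2, 167). refcount(pp2)=2>1 -> COPY to pp3. 4 ppages; refcounts: pp0:2 pp1:2 pp2:1 pp3:1
Op 3: fork(P0) -> P2. 4 ppages; refcounts: pp0:3 pp1:3 pp2:1 pp3:2
Op 4: write(P2, v0, 145). refcount(pp0)=3>1 -> COPY to pp4. 5 ppages; refcounts: pp0:2 pp1:3 pp2:1 pp3:2 pp4:1
Op 5: write(P0, v1, 182). refcount(pp1)=3>1 -> COPY to pp5. 6 ppages; refcounts: pp0:2 pp1:2 pp2:1 pp3:2 pp4:1 pp5:1
Op 6: fork(P2) -> P3. 6 ppages; refcounts: pp0:2 pp1:3 pp2:1 pp3:3 pp4:2 pp5:1
Op 7: read(P3, v2) -> 167. No state change.

yes yes yes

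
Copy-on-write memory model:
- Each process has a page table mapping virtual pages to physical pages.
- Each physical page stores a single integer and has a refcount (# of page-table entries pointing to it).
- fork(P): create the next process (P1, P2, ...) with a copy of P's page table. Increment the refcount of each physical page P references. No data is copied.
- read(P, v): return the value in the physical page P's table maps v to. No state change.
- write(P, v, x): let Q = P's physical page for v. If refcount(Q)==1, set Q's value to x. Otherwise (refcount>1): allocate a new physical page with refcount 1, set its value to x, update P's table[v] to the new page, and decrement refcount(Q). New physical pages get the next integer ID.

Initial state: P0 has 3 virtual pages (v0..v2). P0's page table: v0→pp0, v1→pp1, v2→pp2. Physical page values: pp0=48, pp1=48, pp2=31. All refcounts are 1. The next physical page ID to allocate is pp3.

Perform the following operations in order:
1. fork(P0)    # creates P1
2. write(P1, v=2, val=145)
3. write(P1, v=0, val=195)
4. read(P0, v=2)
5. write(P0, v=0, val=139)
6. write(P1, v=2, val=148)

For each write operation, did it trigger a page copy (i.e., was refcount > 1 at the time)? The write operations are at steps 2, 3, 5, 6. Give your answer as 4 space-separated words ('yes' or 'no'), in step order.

Op 1: fork(P0) -> P1. 3 ppages; refcounts: pp0:2 pp1:2 pp2:2
Op 2: write(P1, v2, 145). refcount(pp2)=2>1 -> COPY to pp3. 4 ppages; refcounts: pp0:2 pp1:2 pp2:1 pp3:1
Op 3: write(P1, v0, 195). refcount(pp0)=2>1 -> COPY to pp4. 5 ppages; refcounts: pp0:1 pp1:2 pp2:1 pp3:1 pp4:1
Op 4: read(P0, v2) -> 31. No state change.
Op 5: write(P0, v0, 139). refcount(pp0)=1 -> write in place. 5 ppages; refcounts: pp0:1 pp1:2 pp2:1 pp3:1 pp4:1
Op 6: write(P1, v2, 148). refcount(pp3)=1 -> write in place. 5 ppages; refcounts: pp0:1 pp1:2 pp2:1 pp3:1 pp4:1

yes yes no no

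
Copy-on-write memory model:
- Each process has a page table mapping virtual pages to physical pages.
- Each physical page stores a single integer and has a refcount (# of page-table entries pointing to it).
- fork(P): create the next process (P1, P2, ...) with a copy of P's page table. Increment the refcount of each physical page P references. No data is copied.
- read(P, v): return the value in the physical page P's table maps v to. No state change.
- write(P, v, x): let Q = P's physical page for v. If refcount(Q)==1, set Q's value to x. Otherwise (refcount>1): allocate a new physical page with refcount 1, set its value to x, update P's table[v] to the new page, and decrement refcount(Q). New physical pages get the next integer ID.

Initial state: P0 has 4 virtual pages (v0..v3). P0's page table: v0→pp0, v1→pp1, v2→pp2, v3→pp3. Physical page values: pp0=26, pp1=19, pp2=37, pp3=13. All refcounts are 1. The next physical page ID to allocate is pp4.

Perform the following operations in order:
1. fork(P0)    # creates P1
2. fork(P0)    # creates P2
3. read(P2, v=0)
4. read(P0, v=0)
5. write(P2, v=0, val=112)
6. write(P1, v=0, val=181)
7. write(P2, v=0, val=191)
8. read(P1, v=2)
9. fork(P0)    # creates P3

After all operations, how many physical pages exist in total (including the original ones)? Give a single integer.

Answer: 6

Derivation:
Op 1: fork(P0) -> P1. 4 ppages; refcounts: pp0:2 pp1:2 pp2:2 pp3:2
Op 2: fork(P0) -> P2. 4 ppages; refcounts: pp0:3 pp1:3 pp2:3 pp3:3
Op 3: read(P2, v0) -> 26. No state change.
Op 4: read(P0, v0) -> 26. No state change.
Op 5: write(P2, v0, 112). refcount(pp0)=3>1 -> COPY to pp4. 5 ppages; refcounts: pp0:2 pp1:3 pp2:3 pp3:3 pp4:1
Op 6: write(P1, v0, 181). refcount(pp0)=2>1 -> COPY to pp5. 6 ppages; refcounts: pp0:1 pp1:3 pp2:3 pp3:3 pp4:1 pp5:1
Op 7: write(P2, v0, 191). refcount(pp4)=1 -> write in place. 6 ppages; refcounts: pp0:1 pp1:3 pp2:3 pp3:3 pp4:1 pp5:1
Op 8: read(P1, v2) -> 37. No state change.
Op 9: fork(P0) -> P3. 6 ppages; refcounts: pp0:2 pp1:4 pp2:4 pp3:4 pp4:1 pp5:1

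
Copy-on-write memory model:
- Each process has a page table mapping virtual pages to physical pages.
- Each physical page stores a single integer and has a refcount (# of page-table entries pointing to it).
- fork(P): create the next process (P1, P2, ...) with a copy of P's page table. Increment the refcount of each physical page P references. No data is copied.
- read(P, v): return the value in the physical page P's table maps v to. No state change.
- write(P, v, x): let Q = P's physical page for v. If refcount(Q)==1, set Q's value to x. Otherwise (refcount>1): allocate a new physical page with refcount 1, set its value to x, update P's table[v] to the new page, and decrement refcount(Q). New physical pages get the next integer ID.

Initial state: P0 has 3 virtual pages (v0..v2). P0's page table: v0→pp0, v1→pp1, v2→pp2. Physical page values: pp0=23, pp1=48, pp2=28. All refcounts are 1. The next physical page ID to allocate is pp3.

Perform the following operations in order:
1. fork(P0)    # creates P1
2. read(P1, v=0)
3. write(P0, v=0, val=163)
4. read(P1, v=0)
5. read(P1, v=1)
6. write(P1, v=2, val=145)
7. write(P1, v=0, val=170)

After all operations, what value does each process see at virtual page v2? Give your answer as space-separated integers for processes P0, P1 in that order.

Op 1: fork(P0) -> P1. 3 ppages; refcounts: pp0:2 pp1:2 pp2:2
Op 2: read(P1, v0) -> 23. No state change.
Op 3: write(P0, v0, 163). refcount(pp0)=2>1 -> COPY to pp3. 4 ppages; refcounts: pp0:1 pp1:2 pp2:2 pp3:1
Op 4: read(P1, v0) -> 23. No state change.
Op 5: read(P1, v1) -> 48. No state change.
Op 6: write(P1, v2, 145). refcount(pp2)=2>1 -> COPY to pp4. 5 ppages; refcounts: pp0:1 pp1:2 pp2:1 pp3:1 pp4:1
Op 7: write(P1, v0, 170). refcount(pp0)=1 -> write in place. 5 ppages; refcounts: pp0:1 pp1:2 pp2:1 pp3:1 pp4:1
P0: v2 -> pp2 = 28
P1: v2 -> pp4 = 145

Answer: 28 145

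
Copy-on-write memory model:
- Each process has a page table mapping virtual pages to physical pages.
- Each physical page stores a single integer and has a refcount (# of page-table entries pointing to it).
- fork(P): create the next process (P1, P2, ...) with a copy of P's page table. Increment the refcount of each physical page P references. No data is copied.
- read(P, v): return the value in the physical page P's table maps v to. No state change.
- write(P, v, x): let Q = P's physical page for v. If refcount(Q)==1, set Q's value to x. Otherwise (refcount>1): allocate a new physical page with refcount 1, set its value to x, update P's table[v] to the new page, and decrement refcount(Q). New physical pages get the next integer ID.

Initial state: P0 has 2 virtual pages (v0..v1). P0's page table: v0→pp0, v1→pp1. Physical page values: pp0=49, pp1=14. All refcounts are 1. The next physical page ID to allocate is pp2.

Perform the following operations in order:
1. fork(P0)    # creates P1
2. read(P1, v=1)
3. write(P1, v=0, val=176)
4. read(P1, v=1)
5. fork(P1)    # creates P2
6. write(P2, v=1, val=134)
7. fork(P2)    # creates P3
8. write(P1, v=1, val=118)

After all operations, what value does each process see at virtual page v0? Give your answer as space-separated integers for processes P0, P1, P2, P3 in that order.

Op 1: fork(P0) -> P1. 2 ppages; refcounts: pp0:2 pp1:2
Op 2: read(P1, v1) -> 14. No state change.
Op 3: write(P1, v0, 176). refcount(pp0)=2>1 -> COPY to pp2. 3 ppages; refcounts: pp0:1 pp1:2 pp2:1
Op 4: read(P1, v1) -> 14. No state change.
Op 5: fork(P1) -> P2. 3 ppages; refcounts: pp0:1 pp1:3 pp2:2
Op 6: write(P2, v1, 134). refcount(pp1)=3>1 -> COPY to pp3. 4 ppages; refcounts: pp0:1 pp1:2 pp2:2 pp3:1
Op 7: fork(P2) -> P3. 4 ppages; refcounts: pp0:1 pp1:2 pp2:3 pp3:2
Op 8: write(P1, v1, 118). refcount(pp1)=2>1 -> COPY to pp4. 5 ppages; refcounts: pp0:1 pp1:1 pp2:3 pp3:2 pp4:1
P0: v0 -> pp0 = 49
P1: v0 -> pp2 = 176
P2: v0 -> pp2 = 176
P3: v0 -> pp2 = 176

Answer: 49 176 176 176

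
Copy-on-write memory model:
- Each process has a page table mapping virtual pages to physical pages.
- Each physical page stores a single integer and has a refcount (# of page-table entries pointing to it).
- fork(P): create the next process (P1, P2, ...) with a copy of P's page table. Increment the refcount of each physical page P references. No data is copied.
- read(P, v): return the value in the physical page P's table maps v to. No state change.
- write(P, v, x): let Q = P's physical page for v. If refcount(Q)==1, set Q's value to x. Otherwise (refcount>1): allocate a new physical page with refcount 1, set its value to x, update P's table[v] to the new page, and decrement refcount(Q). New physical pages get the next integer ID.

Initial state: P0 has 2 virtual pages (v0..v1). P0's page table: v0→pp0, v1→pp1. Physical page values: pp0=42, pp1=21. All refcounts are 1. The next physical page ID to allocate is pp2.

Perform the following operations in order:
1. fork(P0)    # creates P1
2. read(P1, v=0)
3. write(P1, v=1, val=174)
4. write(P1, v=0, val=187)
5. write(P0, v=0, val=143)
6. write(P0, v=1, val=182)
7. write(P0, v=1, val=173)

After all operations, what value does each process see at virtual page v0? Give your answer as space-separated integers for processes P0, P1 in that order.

Answer: 143 187

Derivation:
Op 1: fork(P0) -> P1. 2 ppages; refcounts: pp0:2 pp1:2
Op 2: read(P1, v0) -> 42. No state change.
Op 3: write(P1, v1, 174). refcount(pp1)=2>1 -> COPY to pp2. 3 ppages; refcounts: pp0:2 pp1:1 pp2:1
Op 4: write(P1, v0, 187). refcount(pp0)=2>1 -> COPY to pp3. 4 ppages; refcounts: pp0:1 pp1:1 pp2:1 pp3:1
Op 5: write(P0, v0, 143). refcount(pp0)=1 -> write in place. 4 ppages; refcounts: pp0:1 pp1:1 pp2:1 pp3:1
Op 6: write(P0, v1, 182). refcount(pp1)=1 -> write in place. 4 ppages; refcounts: pp0:1 pp1:1 pp2:1 pp3:1
Op 7: write(P0, v1, 173). refcount(pp1)=1 -> write in place. 4 ppages; refcounts: pp0:1 pp1:1 pp2:1 pp3:1
P0: v0 -> pp0 = 143
P1: v0 -> pp3 = 187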